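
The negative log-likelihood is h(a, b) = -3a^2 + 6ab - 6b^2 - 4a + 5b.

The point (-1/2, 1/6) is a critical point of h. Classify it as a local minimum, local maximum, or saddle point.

local maximum

The Hessian of h is constant: H = [[-6, 6], [6, -12]].
det(H) = (-6)·(-12) − 6² = 36.
det(H) > 0 and tr(H) = -18 < 0, so H is negative definite and the point is a local maximum.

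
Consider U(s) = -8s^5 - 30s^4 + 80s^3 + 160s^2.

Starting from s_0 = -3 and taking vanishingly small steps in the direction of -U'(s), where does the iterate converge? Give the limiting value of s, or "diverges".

-4

U'(s) = -40s(s - 2)(s + 1)(s + 4), so U'(-3) = 1200.
Gradient descent moves in the -U' direction, i.e. s is decreasing.
The nearest critical point in that direction is s = -4, where U'' = 2880 > 0 (a local minimum). The iterate converges there.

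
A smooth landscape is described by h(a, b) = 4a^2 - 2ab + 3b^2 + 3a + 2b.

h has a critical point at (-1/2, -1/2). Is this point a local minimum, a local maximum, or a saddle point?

The Hessian of h is constant: H = [[8, -2], [-2, 6]].
det(H) = 8·6 − (-2)² = 44.
det(H) > 0 and tr(H) = 14 > 0, so H is positive definite and the point is a local minimum.

local minimum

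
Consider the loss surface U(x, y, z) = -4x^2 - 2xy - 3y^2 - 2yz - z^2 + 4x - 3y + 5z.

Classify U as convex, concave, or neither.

U is quadratic, so its Hessian is the constant matrix H = [[-8, -2, 0], [-2, -6, -2], [0, -2, -2]].
Leading principal minors: -8, 44, -56.
Signs alternate −, +, − ⇒ H ≺ 0 ⇒ concave.

concave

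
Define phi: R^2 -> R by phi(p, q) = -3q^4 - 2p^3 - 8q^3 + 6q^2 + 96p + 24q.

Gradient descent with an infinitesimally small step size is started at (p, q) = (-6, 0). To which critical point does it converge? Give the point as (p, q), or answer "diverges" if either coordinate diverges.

(-4, -1)

phi is separable, so gradient descent decouples: p follows -∂phi/∂p, q follows -∂phi/∂q.
∂phi/∂p = -6(p - 4)(p + 4); at p=-6 this is -120, so p increases.
∂phi/∂q = -12(q - 1)(q + 1)(q + 2); at q=0 this is 24, so q decreases.
p converges to its nearest critical value -4 (a local min of the p-part); q converges to -1. The iterate converges to (-4, -1).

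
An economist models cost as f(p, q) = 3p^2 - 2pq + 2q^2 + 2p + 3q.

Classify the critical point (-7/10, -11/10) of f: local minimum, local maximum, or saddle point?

local minimum

The Hessian of f is constant: H = [[6, -2], [-2, 4]].
det(H) = 6·4 − (-2)² = 20.
det(H) > 0 and tr(H) = 10 > 0, so H is positive definite and the point is a local minimum.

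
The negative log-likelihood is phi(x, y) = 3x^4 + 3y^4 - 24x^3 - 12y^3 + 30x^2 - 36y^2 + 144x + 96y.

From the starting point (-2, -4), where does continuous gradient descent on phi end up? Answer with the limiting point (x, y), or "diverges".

(-1, -2)

phi is separable, so gradient descent decouples: x follows -∂phi/∂x, y follows -∂phi/∂y.
∂phi/∂x = 12(x - 4)(x - 3)(x + 1); at x=-2 this is -360, so x increases.
∂phi/∂y = 12(y - 4)(y - 1)(y + 2); at y=-4 this is -960, so y increases.
x converges to its nearest critical value -1 (a local min of the x-part); y converges to -2. The iterate converges to (-1, -2).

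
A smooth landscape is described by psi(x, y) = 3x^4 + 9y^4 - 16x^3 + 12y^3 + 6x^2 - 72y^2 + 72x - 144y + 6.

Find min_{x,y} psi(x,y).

psi(x,y) separates as P(x) + Q(y) + 6, so its minimum is min P + min Q + 6.
P'(x) = 12(x - 3)(x - 2)(x + 1) vanishes at x ∈ {-1, 2, 3}; Q'(y) = 36(y - 2)(y + 1)(y + 2) vanishes at y ∈ {-2, -1, 2}.
Local minima of P (where P''>0): P(-1)=-47, P(3)=81. Local minima of Q: Q(-2)=48, Q(2)=-336.
So the global minimum of psi is P(-1) + Q(2) + 6 = -47 − 336 + 6 = -377, attained at (-1, 2).

-377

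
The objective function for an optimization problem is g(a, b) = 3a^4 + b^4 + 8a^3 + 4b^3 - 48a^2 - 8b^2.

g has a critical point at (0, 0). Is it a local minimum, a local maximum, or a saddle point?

The mixed partial ∂²g/∂a∂b is 0, so the Hessian at any point is diag(g_aa, g_bb) = diag(12(3a^2 + 4a - 8), 4(3b^2 + 6b - 4)).
At (0, 0): H = diag(-96, -16).
Both eigenvalues are negative, so H is negative definite: a local maximum.

local maximum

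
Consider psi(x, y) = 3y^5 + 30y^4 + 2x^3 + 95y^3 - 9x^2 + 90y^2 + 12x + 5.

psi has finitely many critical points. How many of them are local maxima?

2

psi separates as a function of x plus a function of y, so ∇psi=0 decouples.
∂psi/∂x = 6(x - 2)(x - 1) = 0 at x ∈ {1, 2}; ∂psi/∂y = 15y(y + 1)(y + 3)(y + 4) = 0 at y ∈ {-4, -3, -1, 0}.
The Hessian is diagonal: diag(psi_xx, psi_yy). Second derivatives: psi_xx(1)=-6, psi_xx(2)=6; psi_yy(-4)=-180, psi_yy(-3)=90, psi_yy(-1)=-90, psi_yy(0)=180.
Local maxima occur where both diagonal entries negative: (1, -4), (1, -1). Count: 2.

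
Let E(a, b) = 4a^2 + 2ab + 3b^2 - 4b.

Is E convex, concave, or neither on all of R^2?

convex

E is quadratic, so its Hessian is the constant matrix H = [[8, 2], [2, 6]].
det(H) = 44, tr(H) = 14.
det(H) > 0 and tr(H) > 0, so H is positive definite everywhere: convex.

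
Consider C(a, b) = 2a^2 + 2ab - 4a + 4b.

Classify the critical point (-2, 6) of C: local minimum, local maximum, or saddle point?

The Hessian of C is constant: H = [[4, 2], [2, 0]].
det(H) = 4·0 − 2² = -4.
Since det(H) < 0, H is indefinite and the critical point is a saddle point.

saddle point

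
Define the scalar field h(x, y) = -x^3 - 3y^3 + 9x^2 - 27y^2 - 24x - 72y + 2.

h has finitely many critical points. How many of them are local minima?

1

h separates as a function of x plus a function of y, so ∇h=0 decouples.
∂h/∂x = -3(x - 4)(x - 2) = 0 at x ∈ {2, 4}; ∂h/∂y = -9(y + 2)(y + 4) = 0 at y ∈ {-4, -2}.
The Hessian is diagonal: diag(h_xx, h_yy). Second derivatives: h_xx(2)=6, h_xx(4)=-6; h_yy(-4)=18, h_yy(-2)=-18.
Local minima occur where both diagonal entries positive: (2, -4). Count: 1.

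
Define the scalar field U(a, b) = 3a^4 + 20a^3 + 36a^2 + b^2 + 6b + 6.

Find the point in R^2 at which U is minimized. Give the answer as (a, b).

(0, -3)

U(a,b) separates as P(a) + Q(b) + 6, so its minimum is min P + min Q + 6.
P'(a) = 12a(a + 2)(a + 3) vanishes at a ∈ {-3, -2, 0}; Q'(b) = 2b + 6 vanishes at b ∈ {-3}.
Local minima of P (where P''>0): P(-3)=27, P(0)=0. Local minima of Q: Q(-3)=-9.
So the global minimum of U is P(0) + Q(-3) + 6 = 0 − 9 + 6 = -3, attained at (0, -3).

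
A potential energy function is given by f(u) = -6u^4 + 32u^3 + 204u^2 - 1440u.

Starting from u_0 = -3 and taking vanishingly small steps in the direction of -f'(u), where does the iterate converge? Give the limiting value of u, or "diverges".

f'(u) = -24(u - 5)(u - 3)(u + 4), so f'(-3) = -1152.
Gradient descent moves in the -f' direction, i.e. u is increasing.
The nearest critical point in that direction is u = 3, where f'' = 336 > 0 (a local minimum). The iterate converges there.

3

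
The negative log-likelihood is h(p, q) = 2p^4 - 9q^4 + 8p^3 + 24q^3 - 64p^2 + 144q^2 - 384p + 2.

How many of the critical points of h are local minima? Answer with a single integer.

h separates as a function of p plus a function of q, so ∇h=0 decouples.
∂h/∂p = 8(p - 4)(p + 3)(p + 4) = 0 at p ∈ {-4, -3, 4}; ∂h/∂q = -36q(q - 4)(q + 2) = 0 at q ∈ {-2, 0, 4}.
The Hessian is diagonal: diag(h_pp, h_qq). Second derivatives: h_pp(-4)=64, h_pp(-3)=-56, h_pp(4)=448; h_qq(-2)=-432, h_qq(0)=288, h_qq(4)=-864.
Local minima occur where both diagonal entries positive: (-4, 0), (4, 0). Count: 2.

2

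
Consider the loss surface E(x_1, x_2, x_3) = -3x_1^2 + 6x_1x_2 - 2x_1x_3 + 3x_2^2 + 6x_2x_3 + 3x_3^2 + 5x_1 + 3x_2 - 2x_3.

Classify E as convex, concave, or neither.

E is quadratic, so its Hessian is the constant matrix H = [[-6, 6, -2], [6, 6, 6], [-2, 6, 6]].
Leading principal minors: -6, -72, -384.
Neither pattern holds ⇒ H is indefinite ⇒ neither convex nor concave.

neither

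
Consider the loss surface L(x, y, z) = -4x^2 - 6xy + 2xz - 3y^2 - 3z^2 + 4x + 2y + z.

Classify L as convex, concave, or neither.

L is quadratic, so its Hessian is the constant matrix H = [[-8, -6, 2], [-6, -6, 0], [2, 0, -6]].
Leading principal minors: -8, 12, -48.
Signs alternate −, +, − ⇒ H ≺ 0 ⇒ concave.

concave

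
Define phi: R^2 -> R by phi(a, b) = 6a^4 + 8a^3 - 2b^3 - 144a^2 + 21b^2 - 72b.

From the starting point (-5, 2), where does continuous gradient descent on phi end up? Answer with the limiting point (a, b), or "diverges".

phi is separable, so gradient descent decouples: a follows -∂phi/∂a, b follows -∂phi/∂b.
∂phi/∂a = 24a(a - 3)(a + 4); at a=-5 this is -960, so a increases.
∂phi/∂b = -6(b - 4)(b - 3); at b=2 this is -12, so b increases.
a converges to its nearest critical value -4 (a local min of the a-part); b converges to 3. The iterate converges to (-4, 3).

(-4, 3)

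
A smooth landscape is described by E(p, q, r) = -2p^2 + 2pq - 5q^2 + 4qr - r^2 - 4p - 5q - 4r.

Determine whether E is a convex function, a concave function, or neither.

E is quadratic, so its Hessian is the constant matrix H = [[-4, 2, 0], [2, -10, 4], [0, 4, -2]].
Leading principal minors: -4, 36, -8.
Signs alternate −, +, − ⇒ H ≺ 0 ⇒ concave.

concave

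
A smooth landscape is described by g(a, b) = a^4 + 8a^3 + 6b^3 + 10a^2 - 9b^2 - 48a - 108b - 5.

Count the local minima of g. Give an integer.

g separates as a function of a plus a function of b, so ∇g=0 decouples.
∂g/∂a = 4(a - 1)(a + 3)(a + 4) = 0 at a ∈ {-4, -3, 1}; ∂g/∂b = 18(b - 3)(b + 2) = 0 at b ∈ {-2, 3}.
The Hessian is diagonal: diag(g_aa, g_bb). Second derivatives: g_aa(-4)=20, g_aa(-3)=-16, g_aa(1)=80; g_bb(-2)=-90, g_bb(3)=90.
Local minima occur where both diagonal entries positive: (-4, 3), (1, 3). Count: 2.

2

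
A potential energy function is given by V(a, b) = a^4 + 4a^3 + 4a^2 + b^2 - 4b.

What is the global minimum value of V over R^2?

-4

V(a,b) separates as P(a) + Q(b), so its minimum is min P + min Q.
P'(a) = 4a(a + 1)(a + 2) vanishes at a ∈ {-2, -1, 0}; Q'(b) = 2b - 4 vanishes at b ∈ {2}.
Local minima of P (where P''>0): P(-2)=0, P(0)=0. Local minima of Q: Q(2)=-4.
So the global minimum of V is P(-2) + Q(2) = 0 − 4 = -4, attained at (-2, 2).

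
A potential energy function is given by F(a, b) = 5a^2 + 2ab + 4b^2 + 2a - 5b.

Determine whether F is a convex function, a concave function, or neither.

convex

F is quadratic, so its Hessian is the constant matrix H = [[10, 2], [2, 8]].
det(H) = 76, tr(H) = 18.
det(H) > 0 and tr(H) > 0, so H is positive definite everywhere: convex.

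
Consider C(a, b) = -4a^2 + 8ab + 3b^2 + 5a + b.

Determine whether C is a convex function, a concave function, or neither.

C is quadratic, so its Hessian is the constant matrix H = [[-8, 8], [8, 6]].
det(H) = -112, tr(H) = -2.
det(H) < 0, so H is indefinite: neither convex nor concave.

neither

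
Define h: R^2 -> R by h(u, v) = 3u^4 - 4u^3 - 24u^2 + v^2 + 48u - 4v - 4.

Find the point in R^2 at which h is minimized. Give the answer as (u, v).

h(u,v) separates as P(u) + Q(v) − 4, so its minimum is min P + min Q − 4.
P'(u) = 12(u - 2)(u - 1)(u + 2) vanishes at u ∈ {-2, 1, 2}; Q'(v) = 2v - 4 vanishes at v ∈ {2}.
Local minima of P (where P''>0): P(-2)=-112, P(2)=16. Local minima of Q: Q(2)=-4.
So the global minimum of h is P(-2) + Q(2) − 4 = -112 − 4 − 4 = -120, attained at (-2, 2).

(-2, 2)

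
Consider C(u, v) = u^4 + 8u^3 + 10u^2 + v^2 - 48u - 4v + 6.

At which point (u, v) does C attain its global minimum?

(1, 2)

C(u,v) separates as P(u) + Q(v) + 6, so its minimum is min P + min Q + 6.
P'(u) = 4(u - 1)(u + 3)(u + 4) vanishes at u ∈ {-4, -3, 1}; Q'(v) = 2v - 4 vanishes at v ∈ {2}.
Local minima of P (where P''>0): P(-4)=96, P(1)=-29. Local minima of Q: Q(2)=-4.
So the global minimum of C is P(1) + Q(2) + 6 = -29 − 4 + 6 = -27, attained at (1, 2).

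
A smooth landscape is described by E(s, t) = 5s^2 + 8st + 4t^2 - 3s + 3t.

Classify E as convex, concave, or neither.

convex

E is quadratic, so its Hessian is the constant matrix H = [[10, 8], [8, 8]].
det(H) = 16, tr(H) = 18.
det(H) > 0 and tr(H) > 0, so H is positive definite everywhere: convex.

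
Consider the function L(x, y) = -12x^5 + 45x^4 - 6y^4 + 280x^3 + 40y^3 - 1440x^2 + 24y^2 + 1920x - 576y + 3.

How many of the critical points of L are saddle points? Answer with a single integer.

6

L separates as a function of x plus a function of y, so ∇L=0 decouples.
∂L/∂x = -60(x - 4)(x - 2)(x - 1)(x + 4) = 0 at x ∈ {-4, 1, 2, 4}; ∂L/∂y = -24(y - 4)(y - 3)(y + 2) = 0 at y ∈ {-2, 3, 4}.
The Hessian is diagonal: diag(L_xx, L_yy). Second derivatives: L_xx(-4)=14400, L_xx(1)=-900, L_xx(2)=720, L_xx(4)=-2880; L_yy(-2)=-720, L_yy(3)=120, L_yy(4)=-144.
Saddle points occur where the two diagonal entries have opposite signs: (-4, -2), (-4, 4), (1, 3), (2, -2), (2, 4), (4, 3). Count: 6.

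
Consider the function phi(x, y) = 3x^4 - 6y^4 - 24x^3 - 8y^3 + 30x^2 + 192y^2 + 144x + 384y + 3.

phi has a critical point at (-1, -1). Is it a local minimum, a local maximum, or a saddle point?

local minimum

The mixed partial ∂²phi/∂x∂y is 0, so the Hessian at any point is diag(phi_xx, phi_yy) = diag(12(3x^2 - 12x + 5), 24(-3y^2 - 2y + 16)).
At (-1, -1): H = diag(240, 360).
Both eigenvalues are positive, so H is positive definite: a local minimum.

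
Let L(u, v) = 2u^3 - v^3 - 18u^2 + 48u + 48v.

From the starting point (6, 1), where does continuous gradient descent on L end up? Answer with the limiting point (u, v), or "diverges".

(4, -4)

L is separable, so gradient descent decouples: u follows -∂L/∂u, v follows -∂L/∂v.
∂L/∂u = 6(u - 4)(u - 2); at u=6 this is 48, so u decreases.
∂L/∂v = -3(v - 4)(v + 4); at v=1 this is 45, so v decreases.
u converges to its nearest critical value 4 (a local min of the u-part); v converges to -4. The iterate converges to (4, -4).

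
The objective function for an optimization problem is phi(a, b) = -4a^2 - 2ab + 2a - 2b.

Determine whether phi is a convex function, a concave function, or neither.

neither

phi is quadratic, so its Hessian is the constant matrix H = [[-8, -2], [-2, 0]].
det(H) = -4, tr(H) = -8.
det(H) < 0, so H is indefinite: neither convex nor concave.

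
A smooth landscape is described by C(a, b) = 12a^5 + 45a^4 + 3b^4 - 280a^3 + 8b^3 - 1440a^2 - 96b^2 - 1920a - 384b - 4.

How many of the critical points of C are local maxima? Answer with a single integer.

2

C separates as a function of a plus a function of b, so ∇C=0 decouples.
∂C/∂a = 60(a - 4)(a + 1)(a + 2)(a + 4) = 0 at a ∈ {-4, -2, -1, 4}; ∂C/∂b = 12(b - 4)(b + 2)(b + 4) = 0 at b ∈ {-4, -2, 4}.
The Hessian is diagonal: diag(C_aa, C_bb). Second derivatives: C_aa(-4)=-2880, C_aa(-2)=720, C_aa(-1)=-900, C_aa(4)=14400; C_bb(-4)=192, C_bb(-2)=-144, C_bb(4)=576.
Local maxima occur where both diagonal entries negative: (-4, -2), (-1, -2). Count: 2.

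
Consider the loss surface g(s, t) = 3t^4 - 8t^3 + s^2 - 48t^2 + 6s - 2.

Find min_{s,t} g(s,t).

g(s,t) separates as P(s) + Q(t) − 2, so its minimum is min P + min Q − 2.
P'(s) = 2s + 6 vanishes at s ∈ {-3}; Q'(t) = 12t(t - 4)(t + 2) vanishes at t ∈ {-2, 0, 4}.
Local minima of P (where P''>0): P(-3)=-9. Local minima of Q: Q(-2)=-80, Q(4)=-512.
So the global minimum of g is P(-3) + Q(4) − 2 = -9 − 512 − 2 = -523, attained at (-3, 4).

-523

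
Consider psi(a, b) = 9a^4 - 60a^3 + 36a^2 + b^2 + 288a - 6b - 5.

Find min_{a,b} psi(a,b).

psi(a,b) separates as P(a) + Q(b) − 5, so its minimum is min P + min Q − 5.
P'(a) = 36(a - 4)(a - 2)(a + 1) vanishes at a ∈ {-1, 2, 4}; Q'(b) = 2b - 6 vanishes at b ∈ {3}.
Local minima of P (where P''>0): P(-1)=-183, P(4)=192. Local minima of Q: Q(3)=-9.
So the global minimum of psi is P(-1) + Q(3) − 5 = -183 − 9 − 5 = -197, attained at (-1, 3).

-197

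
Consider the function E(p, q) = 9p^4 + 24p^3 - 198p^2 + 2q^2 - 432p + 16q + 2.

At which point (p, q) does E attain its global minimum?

E(p,q) separates as A(p) + B(q) + 2, so its minimum is min A + min B + 2.
A'(p) = 36(p - 3)(p + 1)(p + 4) vanishes at p ∈ {-4, -1, 3}; B'(q) = 4q + 16 vanishes at q ∈ {-4}.
Local minima of A (where A''>0): A(-4)=-672, A(3)=-1701. Local minima of B: B(-4)=-32.
So the global minimum of E is A(3) + B(-4) + 2 = -1701 − 32 + 2 = -1731, attained at (3, -4).

(3, -4)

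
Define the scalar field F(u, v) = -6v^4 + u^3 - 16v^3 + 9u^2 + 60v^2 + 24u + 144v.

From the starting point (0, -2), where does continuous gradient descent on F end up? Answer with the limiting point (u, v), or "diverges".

F is separable, so gradient descent decouples: u follows -∂F/∂u, v follows -∂F/∂v.
∂F/∂u = 3(u + 2)(u + 4); at u=0 this is 24, so u decreases.
∂F/∂v = -24(v - 2)(v + 1)(v + 3); at v=-2 this is -96, so v increases.
u converges to its nearest critical value -2 (a local min of the u-part); v converges to -1. The iterate converges to (-2, -1).

(-2, -1)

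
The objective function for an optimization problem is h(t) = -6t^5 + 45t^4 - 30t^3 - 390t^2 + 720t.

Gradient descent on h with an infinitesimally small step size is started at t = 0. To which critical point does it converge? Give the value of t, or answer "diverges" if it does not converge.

h'(t) = -30(t - 4)(t - 3)(t - 1)(t + 2), so h'(0) = 720.
Gradient descent moves in the -h' direction, i.e. t is decreasing.
The nearest critical point in that direction is t = -2, where h'' = 2700 > 0 (a local minimum). The iterate converges there.

-2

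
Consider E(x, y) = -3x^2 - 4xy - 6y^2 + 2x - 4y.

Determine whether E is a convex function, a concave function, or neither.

E is quadratic, so its Hessian is the constant matrix H = [[-6, -4], [-4, -12]].
det(H) = 56, tr(H) = -18.
det(H) > 0 and tr(H) < 0, so H is negative definite everywhere: concave.

concave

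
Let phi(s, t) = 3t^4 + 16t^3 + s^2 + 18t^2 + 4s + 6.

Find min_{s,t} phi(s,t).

-25

phi(s,t) separates as P(s) + Q(t) + 6, so its minimum is min P + min Q + 6.
P'(s) = 2s + 4 vanishes at s ∈ {-2}; Q'(t) = 12t(t + 1)(t + 3) vanishes at t ∈ {-3, -1, 0}.
Local minima of P (where P''>0): P(-2)=-4. Local minima of Q: Q(-3)=-27, Q(0)=0.
So the global minimum of phi is P(-2) + Q(-3) + 6 = -4 − 27 + 6 = -25, attained at (-2, -3).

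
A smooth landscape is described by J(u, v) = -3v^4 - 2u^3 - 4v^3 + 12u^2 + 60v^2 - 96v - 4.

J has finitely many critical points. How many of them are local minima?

J separates as a function of u plus a function of v, so ∇J=0 decouples.
∂J/∂u = -6u(u - 4) = 0 at u ∈ {0, 4}; ∂J/∂v = -12(v - 2)(v - 1)(v + 4) = 0 at v ∈ {-4, 1, 2}.
The Hessian is diagonal: diag(J_uu, J_vv). Second derivatives: J_uu(0)=24, J_uu(4)=-24; J_vv(-4)=-360, J_vv(1)=60, J_vv(2)=-72.
Local minima occur where both diagonal entries positive: (0, 1). Count: 1.

1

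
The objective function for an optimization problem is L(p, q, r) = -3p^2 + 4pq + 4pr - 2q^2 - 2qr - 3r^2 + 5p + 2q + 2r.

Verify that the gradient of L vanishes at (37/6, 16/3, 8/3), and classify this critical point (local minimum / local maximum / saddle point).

∇L = (-6p + 4q + 4r + 5, 4p - 4q - 2r + 2, 4p - 2q - 6r + 2); substituting (37/6, 16/3, 8/3) gives ∇L = (0, 0, 0), so (37/6, 16/3, 8/3) is indeed a critical point.
The Hessian is constant: H = [[-6, 4, 4], [4, -4, -2], [4, -2, -6]].
Leading principal minors: Δ₁ = -6, Δ₂ = 8, Δ₃ = -24.
The minors alternate sign starting negative (−, +, −), so H is negative definite: a local maximum.

local maximum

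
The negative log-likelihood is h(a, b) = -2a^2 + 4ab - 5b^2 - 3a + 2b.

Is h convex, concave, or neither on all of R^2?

concave

h is quadratic, so its Hessian is the constant matrix H = [[-4, 4], [4, -10]].
det(H) = 24, tr(H) = -14.
det(H) > 0 and tr(H) < 0, so H is negative definite everywhere: concave.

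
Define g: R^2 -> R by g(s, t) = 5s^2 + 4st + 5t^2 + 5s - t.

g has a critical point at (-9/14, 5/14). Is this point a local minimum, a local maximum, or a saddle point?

local minimum

The Hessian of g is constant: H = [[10, 4], [4, 10]].
det(H) = 10·10 − 4² = 84.
det(H) > 0 and tr(H) = 20 > 0, so H is positive definite and the point is a local minimum.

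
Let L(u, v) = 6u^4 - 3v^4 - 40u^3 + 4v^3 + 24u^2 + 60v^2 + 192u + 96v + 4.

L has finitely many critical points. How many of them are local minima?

2

L separates as a function of u plus a function of v, so ∇L=0 decouples.
∂L/∂u = 24(u - 4)(u - 2)(u + 1) = 0 at u ∈ {-1, 2, 4}; ∂L/∂v = -12(v - 4)(v + 1)(v + 2) = 0 at v ∈ {-2, -1, 4}.
The Hessian is diagonal: diag(L_uu, L_vv). Second derivatives: L_uu(-1)=360, L_uu(2)=-144, L_uu(4)=240; L_vv(-2)=-72, L_vv(-1)=60, L_vv(4)=-360.
Local minima occur where both diagonal entries positive: (-1, -1), (4, -1). Count: 2.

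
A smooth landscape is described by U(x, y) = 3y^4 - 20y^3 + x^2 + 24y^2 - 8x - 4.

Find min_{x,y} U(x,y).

U(x,y) separates as P(x) + Q(y) − 4, so its minimum is min P + min Q − 4.
P'(x) = 2x - 8 vanishes at x ∈ {4}; Q'(y) = 12y(y - 4)(y - 1) vanishes at y ∈ {0, 1, 4}.
Local minima of P (where P''>0): P(4)=-16. Local minima of Q: Q(0)=0, Q(4)=-128.
So the global minimum of U is P(4) + Q(4) − 4 = -16 − 128 − 4 = -148, attained at (4, 4).

-148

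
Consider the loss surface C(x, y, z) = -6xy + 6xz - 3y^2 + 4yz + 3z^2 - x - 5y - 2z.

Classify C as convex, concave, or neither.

neither

C is quadratic, so its Hessian is the constant matrix H = [[0, -6, 6], [-6, -6, 4], [6, 4, 6]].
Leading principal minors: 0, -36, -288.
Neither pattern holds ⇒ H is indefinite ⇒ neither convex nor concave.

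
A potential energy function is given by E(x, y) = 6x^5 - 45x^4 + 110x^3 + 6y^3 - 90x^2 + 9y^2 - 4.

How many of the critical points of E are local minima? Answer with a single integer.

E separates as a function of x plus a function of y, so ∇E=0 decouples.
∂E/∂x = 30x(x - 3)(x - 2)(x - 1) = 0 at x ∈ {0, 1, 2, 3}; ∂E/∂y = 18y(y + 1) = 0 at y ∈ {-1, 0}.
The Hessian is diagonal: diag(E_xx, E_yy). Second derivatives: E_xx(0)=-180, E_xx(1)=60, E_xx(2)=-60, E_xx(3)=180; E_yy(-1)=-18, E_yy(0)=18.
Local minima occur where both diagonal entries positive: (1, 0), (3, 0). Count: 2.

2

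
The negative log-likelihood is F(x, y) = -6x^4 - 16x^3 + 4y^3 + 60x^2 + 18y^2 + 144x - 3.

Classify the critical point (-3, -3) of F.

local maximum

The mixed partial ∂²F/∂x∂y is 0, so the Hessian at any point is diag(F_xx, F_yy) = diag(24(-3x^2 - 4x + 5), 12(2y + 3)).
At (-3, -3): H = diag(-240, -36).
Both eigenvalues are negative, so H is negative definite: a local maximum.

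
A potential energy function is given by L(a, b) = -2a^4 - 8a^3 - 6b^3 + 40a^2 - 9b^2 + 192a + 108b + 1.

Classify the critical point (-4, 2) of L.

local maximum

The mixed partial ∂²L/∂a∂b is 0, so the Hessian at any point is diag(L_aa, L_bb) = diag(8(-3a^2 - 6a + 10), -18(2b + 1)).
At (-4, 2): H = diag(-112, -90).
Both eigenvalues are negative, so H is negative definite: a local maximum.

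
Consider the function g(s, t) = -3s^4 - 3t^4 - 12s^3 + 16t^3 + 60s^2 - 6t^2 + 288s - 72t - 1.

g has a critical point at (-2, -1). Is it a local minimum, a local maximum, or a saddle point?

The mixed partial ∂²g/∂s∂t is 0, so the Hessian at any point is diag(g_ss, g_tt) = diag(12(-3s^2 - 6s + 10), 12(-3t^2 + 8t - 1)).
At (-2, -1): H = diag(120, -144).
The eigenvalues have opposite signs, so H is indefinite: a saddle point.

saddle point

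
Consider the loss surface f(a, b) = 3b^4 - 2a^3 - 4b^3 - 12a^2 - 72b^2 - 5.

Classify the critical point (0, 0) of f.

local maximum

The mixed partial ∂²f/∂a∂b is 0, so the Hessian at any point is diag(f_aa, f_bb) = diag(-12(a + 2), 12(3b^2 - 2b - 12)).
At (0, 0): H = diag(-24, -144).
Both eigenvalues are negative, so H is negative definite: a local maximum.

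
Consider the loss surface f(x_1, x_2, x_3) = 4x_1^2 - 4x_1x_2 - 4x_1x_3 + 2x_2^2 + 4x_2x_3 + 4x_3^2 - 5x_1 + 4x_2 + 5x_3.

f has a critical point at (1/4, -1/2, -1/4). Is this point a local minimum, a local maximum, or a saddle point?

local minimum

The Hessian is constant: H = [[8, -4, -4], [-4, 4, 4], [-4, 4, 8]].
Leading principal minors: Δ₁ = 8, Δ₂ = 16, Δ₃ = 64.
All leading minors are positive, so H is positive definite: a local minimum.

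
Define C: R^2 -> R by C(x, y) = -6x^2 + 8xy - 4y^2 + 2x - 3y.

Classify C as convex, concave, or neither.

concave

C is quadratic, so its Hessian is the constant matrix H = [[-12, 8], [8, -8]].
det(H) = 32, tr(H) = -20.
det(H) > 0 and tr(H) < 0, so H is negative definite everywhere: concave.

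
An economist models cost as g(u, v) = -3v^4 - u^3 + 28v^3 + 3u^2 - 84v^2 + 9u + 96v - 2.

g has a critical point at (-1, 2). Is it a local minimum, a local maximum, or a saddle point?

local minimum

The mixed partial ∂²g/∂u∂v is 0, so the Hessian at any point is diag(g_uu, g_vv) = diag(6(-u + 1), 12(-3v^2 + 14v - 14)).
At (-1, 2): H = diag(12, 24).
Both eigenvalues are positive, so H is positive definite: a local minimum.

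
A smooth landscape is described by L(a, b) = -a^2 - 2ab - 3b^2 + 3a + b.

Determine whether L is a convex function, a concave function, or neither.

L is quadratic, so its Hessian is the constant matrix H = [[-2, -2], [-2, -6]].
det(H) = 8, tr(H) = -8.
det(H) > 0 and tr(H) < 0, so H is negative definite everywhere: concave.

concave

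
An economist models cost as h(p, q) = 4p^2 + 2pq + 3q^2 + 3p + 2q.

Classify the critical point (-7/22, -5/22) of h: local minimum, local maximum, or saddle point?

The Hessian of h is constant: H = [[8, 2], [2, 6]].
det(H) = 8·6 − 2² = 44.
det(H) > 0 and tr(H) = 14 > 0, so H is positive definite and the point is a local minimum.

local minimum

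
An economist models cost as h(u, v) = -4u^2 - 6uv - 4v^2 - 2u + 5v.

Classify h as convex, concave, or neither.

h is quadratic, so its Hessian is the constant matrix H = [[-8, -6], [-6, -8]].
det(H) = 28, tr(H) = -16.
det(H) > 0 and tr(H) < 0, so H is negative definite everywhere: concave.

concave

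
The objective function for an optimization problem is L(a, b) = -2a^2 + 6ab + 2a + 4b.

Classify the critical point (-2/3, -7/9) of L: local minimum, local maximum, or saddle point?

saddle point

The Hessian of L is constant: H = [[-4, 6], [6, 0]].
det(H) = (-4)·0 − 6² = -36.
Since det(H) < 0, H is indefinite and the critical point is a saddle point.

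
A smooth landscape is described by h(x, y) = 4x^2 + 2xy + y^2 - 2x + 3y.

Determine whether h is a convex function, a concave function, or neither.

h is quadratic, so its Hessian is the constant matrix H = [[8, 2], [2, 2]].
det(H) = 12, tr(H) = 10.
det(H) > 0 and tr(H) > 0, so H is positive definite everywhere: convex.

convex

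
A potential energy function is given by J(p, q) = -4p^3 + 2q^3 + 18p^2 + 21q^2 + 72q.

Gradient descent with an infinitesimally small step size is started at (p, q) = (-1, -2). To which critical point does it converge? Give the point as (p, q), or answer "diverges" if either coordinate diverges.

(0, -3)

J is separable, so gradient descent decouples: p follows -∂J/∂p, q follows -∂J/∂q.
∂J/∂p = -12p(p - 3); at p=-1 this is -48, so p increases.
∂J/∂q = 6(q + 3)(q + 4); at q=-2 this is 12, so q decreases.
p converges to its nearest critical value 0 (a local min of the p-part); q converges to -3. The iterate converges to (0, -3).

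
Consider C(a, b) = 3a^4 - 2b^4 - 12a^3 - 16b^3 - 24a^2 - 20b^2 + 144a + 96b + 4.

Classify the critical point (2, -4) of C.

The mixed partial ∂²C/∂a∂b is 0, so the Hessian at any point is diag(C_aa, C_bb) = diag(12(3a^2 - 6a - 4), -8(3b^2 + 12b + 5)).
At (2, -4): H = diag(-48, -40).
Both eigenvalues are negative, so H is negative definite: a local maximum.

local maximum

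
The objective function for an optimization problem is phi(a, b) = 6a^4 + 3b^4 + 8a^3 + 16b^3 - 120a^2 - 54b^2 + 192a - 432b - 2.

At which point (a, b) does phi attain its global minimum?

(-4, 3)

phi(a,b) separates as P(a) + Q(b) − 2, so its minimum is min P + min Q − 2.
P'(a) = 24(a - 2)(a - 1)(a + 4) vanishes at a ∈ {-4, 1, 2}; Q'(b) = 12(b - 3)(b + 3)(b + 4) vanishes at b ∈ {-4, -3, 3}.
Local minima of P (where P''>0): P(-4)=-1664, P(2)=64. Local minima of Q: Q(-4)=608, Q(3)=-1107.
So the global minimum of phi is P(-4) + Q(3) − 2 = -1664 − 1107 − 2 = -2773, attained at (-4, 3).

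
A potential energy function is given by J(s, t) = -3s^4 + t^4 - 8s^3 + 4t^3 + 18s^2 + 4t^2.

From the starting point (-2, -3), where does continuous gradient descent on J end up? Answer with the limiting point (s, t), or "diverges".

J is separable, so gradient descent decouples: s follows -∂J/∂s, t follows -∂J/∂t.
∂J/∂s = -12s(s - 1)(s + 3); at s=-2 this is -72, so s increases.
∂J/∂t = 4t(t + 1)(t + 2); at t=-3 this is -24, so t increases.
s converges to its nearest critical value 0 (a local min of the s-part); t converges to -2. The iterate converges to (0, -2).

(0, -2)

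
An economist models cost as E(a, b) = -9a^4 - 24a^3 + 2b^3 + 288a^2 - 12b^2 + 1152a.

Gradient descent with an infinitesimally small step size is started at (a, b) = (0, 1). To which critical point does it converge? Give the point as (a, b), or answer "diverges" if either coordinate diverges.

(-2, 4)

E is separable, so gradient descent decouples: a follows -∂E/∂a, b follows -∂E/∂b.
∂E/∂a = -36(a - 4)(a + 2)(a + 4); at a=0 this is 1152, so a decreases.
∂E/∂b = 6b(b - 4); at b=1 this is -18, so b increases.
a converges to its nearest critical value -2 (a local min of the a-part); b converges to 4. The iterate converges to (-2, 4).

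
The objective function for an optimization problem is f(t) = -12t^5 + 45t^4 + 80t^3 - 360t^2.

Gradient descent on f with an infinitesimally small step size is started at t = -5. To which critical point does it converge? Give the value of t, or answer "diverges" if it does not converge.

-2

f'(t) = -60t(t - 3)(t - 2)(t + 2), so f'(-5) = -50400.
Gradient descent moves in the -f' direction, i.e. t is increasing.
The nearest critical point in that direction is t = -2, where f'' = 2400 > 0 (a local minimum). The iterate converges there.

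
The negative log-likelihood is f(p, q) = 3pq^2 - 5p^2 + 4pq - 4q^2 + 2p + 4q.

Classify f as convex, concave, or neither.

The term 3pq^2 is cubic, so the Hessian is not constant.
∂²f/∂q² = 6p - 8, which takes both signs as p varies (negative for sufficiently negative p). A diagonal entry of the Hessian changing sign means the Hessian is neither positive- nor negative-semidefinite on all of R^2.

neither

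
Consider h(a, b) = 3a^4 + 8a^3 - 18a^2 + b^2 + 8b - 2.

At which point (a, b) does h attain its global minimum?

(-3, -4)

h(a,b) separates as P(a) + Q(b) − 2, so its minimum is min P + min Q − 2.
P'(a) = 12a(a - 1)(a + 3) vanishes at a ∈ {-3, 0, 1}; Q'(b) = 2b + 8 vanishes at b ∈ {-4}.
Local minima of P (where P''>0): P(-3)=-135, P(1)=-7. Local minima of Q: Q(-4)=-16.
So the global minimum of h is P(-3) + Q(-4) − 2 = -135 − 16 − 2 = -153, attained at (-3, -4).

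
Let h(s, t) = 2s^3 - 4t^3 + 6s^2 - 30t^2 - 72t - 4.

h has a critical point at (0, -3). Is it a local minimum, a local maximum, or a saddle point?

local minimum

The mixed partial ∂²h/∂s∂t is 0, so the Hessian at any point is diag(h_ss, h_tt) = diag(12(s + 1), -12(2t + 5)).
At (0, -3): H = diag(12, 12).
Both eigenvalues are positive, so H is positive definite: a local minimum.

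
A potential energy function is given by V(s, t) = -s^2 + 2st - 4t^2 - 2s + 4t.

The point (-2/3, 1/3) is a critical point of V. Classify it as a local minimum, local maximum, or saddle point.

local maximum

The Hessian of V is constant: H = [[-2, 2], [2, -8]].
det(H) = (-2)·(-8) − 2² = 12.
det(H) > 0 and tr(H) = -10 < 0, so H is negative definite and the point is a local maximum.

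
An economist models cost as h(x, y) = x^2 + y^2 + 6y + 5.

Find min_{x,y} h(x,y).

h(x,y) separates as P(x) + Q(y) + 5, so its minimum is min P + min Q + 5.
P'(x) = 2x vanishes at x ∈ {0}; Q'(y) = 2y + 6 vanishes at y ∈ {-3}.
Local minima of P (where P''>0): P(0)=0. Local minima of Q: Q(-3)=-9.
So the global minimum of h is P(0) + Q(-3) + 5 = 0 − 9 + 5 = -4, attained at (0, -3).

-4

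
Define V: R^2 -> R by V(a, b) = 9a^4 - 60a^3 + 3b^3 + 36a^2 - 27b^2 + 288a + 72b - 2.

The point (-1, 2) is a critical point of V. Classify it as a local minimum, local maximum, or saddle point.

The mixed partial ∂²V/∂a∂b is 0, so the Hessian at any point is diag(V_aa, V_bb) = diag(36(3a^2 - 10a + 2), 18(b - 3)).
At (-1, 2): H = diag(540, -18).
The eigenvalues have opposite signs, so H is indefinite: a saddle point.

saddle point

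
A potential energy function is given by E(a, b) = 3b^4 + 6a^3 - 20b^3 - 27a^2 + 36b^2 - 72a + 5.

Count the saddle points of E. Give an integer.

E separates as a function of a plus a function of b, so ∇E=0 decouples.
∂E/∂a = 18(a - 4)(a + 1) = 0 at a ∈ {-1, 4}; ∂E/∂b = 12b(b - 3)(b - 2) = 0 at b ∈ {0, 2, 3}.
The Hessian is diagonal: diag(E_aa, E_bb). Second derivatives: E_aa(-1)=-90, E_aa(4)=90; E_bb(0)=72, E_bb(2)=-24, E_bb(3)=36.
Saddle points occur where the two diagonal entries have opposite signs: (-1, 0), (-1, 3), (4, 2). Count: 3.

3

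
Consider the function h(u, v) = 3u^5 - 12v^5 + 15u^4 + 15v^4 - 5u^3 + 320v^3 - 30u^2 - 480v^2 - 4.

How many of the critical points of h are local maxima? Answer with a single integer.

4

h separates as a function of u plus a function of v, so ∇h=0 decouples.
∂h/∂u = 15u(u - 1)(u + 1)(u + 4) = 0 at u ∈ {-4, -1, 0, 1}; ∂h/∂v = -60v(v - 4)(v - 1)(v + 4) = 0 at v ∈ {-4, 0, 1, 4}.
The Hessian is diagonal: diag(h_uu, h_vv). Second derivatives: h_uu(-4)=-900, h_uu(-1)=90, h_uu(0)=-60, h_uu(1)=150; h_vv(-4)=9600, h_vv(0)=-960, h_vv(1)=900, h_vv(4)=-5760.
Local maxima occur where both diagonal entries negative: (-4, 0), (-4, 4), (0, 0), (0, 4). Count: 4.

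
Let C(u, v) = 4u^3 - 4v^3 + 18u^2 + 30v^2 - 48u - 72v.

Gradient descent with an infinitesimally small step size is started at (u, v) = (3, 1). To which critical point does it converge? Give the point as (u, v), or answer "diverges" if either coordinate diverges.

C is separable, so gradient descent decouples: u follows -∂C/∂u, v follows -∂C/∂v.
∂C/∂u = 12(u - 1)(u + 4); at u=3 this is 168, so u decreases.
∂C/∂v = -12(v - 3)(v - 2); at v=1 this is -24, so v increases.
u converges to its nearest critical value 1 (a local min of the u-part); v converges to 2. The iterate converges to (1, 2).

(1, 2)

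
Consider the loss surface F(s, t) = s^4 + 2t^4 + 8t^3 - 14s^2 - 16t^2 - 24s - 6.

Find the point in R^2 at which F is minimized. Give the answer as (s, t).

(3, -4)

F(s,t) separates as P(s) + Q(t) − 6, so its minimum is min P + min Q − 6.
P'(s) = 4(s - 3)(s + 1)(s + 2) vanishes at s ∈ {-2, -1, 3}; Q'(t) = 8t(t - 1)(t + 4) vanishes at t ∈ {-4, 0, 1}.
Local minima of P (where P''>0): P(-2)=8, P(3)=-117. Local minima of Q: Q(-4)=-256, Q(1)=-6.
So the global minimum of F is P(3) + Q(-4) − 6 = -117 − 256 − 6 = -379, attained at (3, -4).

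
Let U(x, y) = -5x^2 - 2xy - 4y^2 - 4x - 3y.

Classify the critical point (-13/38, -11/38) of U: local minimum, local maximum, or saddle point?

The Hessian of U is constant: H = [[-10, -2], [-2, -8]].
det(H) = (-10)·(-8) − (-2)² = 76.
det(H) > 0 and tr(H) = -18 < 0, so H is negative definite and the point is a local maximum.

local maximum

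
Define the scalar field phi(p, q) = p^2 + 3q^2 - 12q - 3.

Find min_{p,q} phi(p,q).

-15

phi(p,q) separates as A(p) + B(q) − 3, so its minimum is min A + min B − 3.
A'(p) = 2p vanishes at p ∈ {0}; B'(q) = 6q - 12 vanishes at q ∈ {2}.
Local minima of A (where A''>0): A(0)=0. Local minima of B: B(2)=-12.
So the global minimum of phi is A(0) + B(2) − 3 = 0 − 12 − 3 = -15, attained at (0, 2).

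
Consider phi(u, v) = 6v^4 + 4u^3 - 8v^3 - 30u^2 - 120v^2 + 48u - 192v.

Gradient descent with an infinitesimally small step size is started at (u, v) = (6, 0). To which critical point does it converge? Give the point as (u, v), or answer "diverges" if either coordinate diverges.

(4, 4)

phi is separable, so gradient descent decouples: u follows -∂phi/∂u, v follows -∂phi/∂v.
∂phi/∂u = 12(u - 4)(u - 1); at u=6 this is 120, so u decreases.
∂phi/∂v = 24(v - 4)(v + 1)(v + 2); at v=0 this is -192, so v increases.
u converges to its nearest critical value 4 (a local min of the u-part); v converges to 4. The iterate converges to (4, 4).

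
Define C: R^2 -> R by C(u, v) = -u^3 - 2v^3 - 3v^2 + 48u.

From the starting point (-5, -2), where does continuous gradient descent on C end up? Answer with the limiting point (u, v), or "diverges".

C is separable, so gradient descent decouples: u follows -∂C/∂u, v follows -∂C/∂v.
∂C/∂u = -3(u - 4)(u + 4); at u=-5 this is -27, so u increases.
∂C/∂v = -6v(v + 1); at v=-2 this is -12, so v increases.
u converges to its nearest critical value -4 (a local min of the u-part); v converges to -1. The iterate converges to (-4, -1).

(-4, -1)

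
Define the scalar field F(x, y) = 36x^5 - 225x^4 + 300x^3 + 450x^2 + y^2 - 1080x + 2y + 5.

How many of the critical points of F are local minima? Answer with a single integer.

F separates as a function of x plus a function of y, so ∇F=0 decouples.
∂F/∂x = 180(x - 3)(x - 2)(x - 1)(x + 1) = 0 at x ∈ {-1, 1, 2, 3}; ∂F/∂y = 2(y + 1) = 0 at y ∈ {-1}.
The Hessian is diagonal: diag(F_xx, F_yy). Second derivatives: F_xx(-1)=-4320, F_xx(1)=720, F_xx(2)=-540, F_xx(3)=1440; F_yy(-1)=2.
Local minima occur where both diagonal entries positive: (1, -1), (3, -1). Count: 2.

2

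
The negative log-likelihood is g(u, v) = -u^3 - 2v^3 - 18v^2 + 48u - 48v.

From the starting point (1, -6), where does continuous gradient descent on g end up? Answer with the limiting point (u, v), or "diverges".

g is separable, so gradient descent decouples: u follows -∂g/∂u, v follows -∂g/∂v.
∂g/∂u = -3(u - 4)(u + 4); at u=1 this is 45, so u decreases.
∂g/∂v = -6(v + 2)(v + 4); at v=-6 this is -48, so v increases.
u converges to its nearest critical value -4 (a local min of the u-part); v converges to -4. The iterate converges to (-4, -4).

(-4, -4)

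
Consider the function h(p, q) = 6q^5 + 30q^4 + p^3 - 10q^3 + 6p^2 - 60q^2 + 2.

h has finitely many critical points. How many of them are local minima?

h separates as a function of p plus a function of q, so ∇h=0 decouples.
∂h/∂p = 3p(p + 4) = 0 at p ∈ {-4, 0}; ∂h/∂q = 30q(q - 1)(q + 1)(q + 4) = 0 at q ∈ {-4, -1, 0, 1}.
The Hessian is diagonal: diag(h_pp, h_qq). Second derivatives: h_pp(-4)=-12, h_pp(0)=12; h_qq(-4)=-1800, h_qq(-1)=180, h_qq(0)=-120, h_qq(1)=300.
Local minima occur where both diagonal entries positive: (0, -1), (0, 1). Count: 2.

2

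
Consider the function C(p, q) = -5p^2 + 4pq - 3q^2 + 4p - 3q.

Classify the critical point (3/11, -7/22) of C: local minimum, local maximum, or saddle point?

The Hessian of C is constant: H = [[-10, 4], [4, -6]].
det(H) = (-10)·(-6) − 4² = 44.
det(H) > 0 and tr(H) = -16 < 0, so H is negative definite and the point is a local maximum.

local maximum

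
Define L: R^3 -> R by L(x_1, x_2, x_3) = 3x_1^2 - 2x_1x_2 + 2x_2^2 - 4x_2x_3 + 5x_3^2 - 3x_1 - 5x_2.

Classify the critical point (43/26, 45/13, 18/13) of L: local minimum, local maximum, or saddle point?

local minimum

The Hessian is constant: H = [[6, -2, 0], [-2, 4, -4], [0, -4, 10]].
Leading principal minors: Δ₁ = 6, Δ₂ = 20, Δ₃ = 104.
All leading minors are positive, so H is positive definite: a local minimum.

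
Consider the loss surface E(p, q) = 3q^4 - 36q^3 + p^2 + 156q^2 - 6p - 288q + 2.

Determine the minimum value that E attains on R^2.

E(p,q) separates as A(p) + B(q) + 2, so its minimum is min A + min B + 2.
A'(p) = 2p - 6 vanishes at p ∈ {3}; B'(q) = 12(q - 4)(q - 3)(q - 2) vanishes at q ∈ {2, 3, 4}.
Local minima of A (where A''>0): A(3)=-9. Local minima of B: B(2)=-192, B(4)=-192.
So the global minimum of E is A(3) + B(2) + 2 = -9 − 192 + 2 = -199, attained at (3, 2).

-199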